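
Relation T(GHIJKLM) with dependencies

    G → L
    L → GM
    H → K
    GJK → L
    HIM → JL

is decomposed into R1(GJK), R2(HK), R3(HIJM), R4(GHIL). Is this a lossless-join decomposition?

Chase test. Columns are GHIJKLM; row i has aⱼ where attribute j ∈ Ri, else bᵢⱼ.
Initial tableau (one row per fragment):
  row 1: a1 b12 b13 a4 a5 b16 b17
  row 2: b21 a2 b23 b24 a5 b26 b27
  row 3: b31 a2 a3 a4 b35 b36 a7
  row 4: a1 a2 a3 b44 b45 a6 b47
Rows 1 and 4 agree on G; apply G→L and equate their L entries.
Rows 1 and 4 agree on L; apply L→GM and equate their GM entries.
Rows 2 and 3 agree on H; apply H→K and equate their K entries.
Rows 2 and 4 agree on H; apply H→K and equate their K entries.
No row becomes fully distinguished — the join is lossy.

No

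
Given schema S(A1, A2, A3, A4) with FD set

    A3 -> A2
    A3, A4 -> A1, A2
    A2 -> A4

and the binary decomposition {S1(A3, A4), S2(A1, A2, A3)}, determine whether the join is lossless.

Common attributes: S1 ∩ S2 = {A3}.
Closure of {A3}: A3 → A2 applies, adding A2; A2 → A4 applies, adding A4; A3, A4 → A1, A2 applies, adding A1. So (A3)⁺ = {A1, A2, A3, A4}.
This closure contains every attribute of S1, so S1 ∩ S2 → S1. The join is lossless.

Yes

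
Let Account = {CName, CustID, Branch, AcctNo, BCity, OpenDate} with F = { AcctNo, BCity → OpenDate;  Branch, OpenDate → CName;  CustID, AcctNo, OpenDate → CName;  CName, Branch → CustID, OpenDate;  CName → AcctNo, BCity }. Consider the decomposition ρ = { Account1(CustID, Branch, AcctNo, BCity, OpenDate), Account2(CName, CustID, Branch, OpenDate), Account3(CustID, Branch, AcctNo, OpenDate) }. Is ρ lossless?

Chase test. Columns are CName, CustID, Branch, AcctNo, BCity, OpenDate; row i has aⱼ where attribute j ∈ Accounti, else bᵢⱼ.
Initial tableau (one row per fragment):
  row 1: b11 a2 a3 a4 a5 a6
  row 2: a1 a2 a3 b24 b25 a6
  row 3: b31 a2 a3 a4 b35 a6
Rows 1 and 2 agree on Branch, OpenDate; apply Branch, OpenDate→CName and equate their CName entries.
Rows 1 and 3 agree on Branch, OpenDate; apply Branch, OpenDate→CName and equate their CName entries.
Rows 1 and 2 agree on CName; apply CName→AcctNo, BCity and equate their AcctNo, BCity entries.
Rows 1 and 3 agree on CName; apply CName→AcctNo, BCity and equate their AcctNo, BCity entries.
Row 1 is now all distinguished symbols — the join is lossless.

Yes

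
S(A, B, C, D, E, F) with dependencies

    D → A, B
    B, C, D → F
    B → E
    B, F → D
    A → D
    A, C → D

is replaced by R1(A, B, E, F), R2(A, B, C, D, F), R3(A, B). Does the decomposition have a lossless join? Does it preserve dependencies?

lossless and dependency-preserving

Lossless test (chase): Rows 1 and 2 agree on B; apply B→E and equate their E entries. Rows 1 and 3 agree on B; apply B→E and equate their E entries. Rows 1 and 2 agree on B, F; apply B, F→D and equate their D entries. Rows 1 and 3 agree on A; apply A→D and equate their D entries. Row 2 is now all distinguished symbols — the join is lossless.
Dependency preservation: every FD's attributes lie within a single fragment, so each can be enforced locally — preserved.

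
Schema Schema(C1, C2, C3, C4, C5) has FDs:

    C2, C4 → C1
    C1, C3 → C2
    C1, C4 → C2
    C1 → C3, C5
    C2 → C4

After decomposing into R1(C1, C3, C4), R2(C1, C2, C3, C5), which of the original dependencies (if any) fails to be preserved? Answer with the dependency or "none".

none

C2, C4 → C1: restricted closure across fragments reaches C1.
C1, C3 → C2 lies within R2.
C1, C4 → C2: restricted closure across fragments reaches C2.
C1 → C3, C5 lies within R2.
C2 → C4: restricted closure across fragments reaches C4.
Every dependency is enforceable on the fragments, so the decomposition is dependency-preserving.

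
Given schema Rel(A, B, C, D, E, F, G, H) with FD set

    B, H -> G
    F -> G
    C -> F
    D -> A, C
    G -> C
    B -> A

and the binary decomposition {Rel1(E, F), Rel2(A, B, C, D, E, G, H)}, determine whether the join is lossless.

No

Common attributes: Rel1 ∩ Rel2 = {E}.
No dependency enlarges {E}, so (E)⁺ = {E}.
The closure contains neither all of Rel1 = {E, F} nor all of Rel2 = {A, B, C, D, E, G, H}, so the common attributes are not a superkey of either fragment. The join is lossy.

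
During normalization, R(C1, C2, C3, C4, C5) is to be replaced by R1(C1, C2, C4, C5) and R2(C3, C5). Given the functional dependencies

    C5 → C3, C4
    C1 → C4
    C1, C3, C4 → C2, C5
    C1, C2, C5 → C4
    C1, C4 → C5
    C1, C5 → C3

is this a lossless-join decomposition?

Common attributes: R1 ∩ R2 = {C5}.
Closure of {C5}: C5 → C3, C4 applies, adding C3, C4. So (C5)⁺ = {C3, C4, C5}.
This closure contains every attribute of R2, so R1 ∩ R2 → R2. The join is lossless.

Yes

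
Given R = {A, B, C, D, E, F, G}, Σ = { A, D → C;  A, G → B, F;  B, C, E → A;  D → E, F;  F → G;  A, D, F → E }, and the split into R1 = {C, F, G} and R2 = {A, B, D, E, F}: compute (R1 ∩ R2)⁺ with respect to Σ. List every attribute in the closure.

R1 ∩ R2 = {F}.
F → G applies, adding G
Closure: {F, G}.

F, G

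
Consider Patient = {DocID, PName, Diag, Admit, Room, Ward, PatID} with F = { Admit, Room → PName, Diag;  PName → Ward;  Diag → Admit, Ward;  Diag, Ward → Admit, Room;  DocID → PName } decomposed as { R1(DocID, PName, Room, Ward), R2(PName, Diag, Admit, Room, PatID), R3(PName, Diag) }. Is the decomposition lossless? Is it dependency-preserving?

lossy but dependency-preserving

Lossless test (chase): Rows 1 and 2 agree on PName; apply PName→Ward and equate their Ward entries. Rows 1 and 3 agree on PName; apply PName→Ward and equate their Ward entries. Rows 2 and 3 agree on Diag; apply Diag→Admit, Ward and equate their Admit, Ward entries. Rows 2 and 3 agree on Diag, Ward; apply Diag, Ward→Admit, Room and equate their Admit, Room entries. No row becomes fully distinguished — the join is lossy.
Dependency preservation: Diag → Admit, Ward; Diag, Ward → Admit, Room are not contained in any single fragment, but the restricted closure of each left-hand side across the fragments still reaches the right-hand side; the remaining FDs each lie inside some fragment. All dependencies are preserved.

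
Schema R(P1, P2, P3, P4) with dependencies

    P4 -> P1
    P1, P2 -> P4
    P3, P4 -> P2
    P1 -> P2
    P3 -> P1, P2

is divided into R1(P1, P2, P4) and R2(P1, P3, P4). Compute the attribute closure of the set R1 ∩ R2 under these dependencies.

R1 ∩ R2 = {P1, P4}.
P1 → P2 applies, adding P2
Closure: {P1, P2, P4}.

P1, P2, P4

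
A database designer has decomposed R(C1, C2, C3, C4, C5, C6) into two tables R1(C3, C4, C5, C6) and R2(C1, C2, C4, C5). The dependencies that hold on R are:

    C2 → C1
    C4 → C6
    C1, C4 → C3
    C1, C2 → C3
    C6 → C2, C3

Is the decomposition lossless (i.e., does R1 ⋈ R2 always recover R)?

Yes

Common attributes: R1 ∩ R2 = {C4, C5}.
Closure of {C4, C5}: C4 → C6 applies, adding C6; C6 → C2, C3 applies, adding C2, C3; C2 → C1 applies, adding C1. So (C4, C5)⁺ = {C1, C2, C3, C4, C5, C6}.
This closure contains every attribute of R1, so R1 ∩ R2 → R1. The join is lossless.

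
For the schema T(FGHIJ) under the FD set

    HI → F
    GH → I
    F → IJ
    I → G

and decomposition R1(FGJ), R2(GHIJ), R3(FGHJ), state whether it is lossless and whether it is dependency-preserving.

lossless but not dependency-preserving

Lossless test (chase): Rows 2 and 3 agree on GH; apply GH→I and equate their I entries. Rows 1 and 3 agree on F; apply F→IJ and equate their IJ entries. Rows 2 and 3 agree on HI; apply HI→F and equate their F entries. Row 2 is now all distinguished symbols — the join is lossless.
Dependency preservation: the restricted closure of {F} across the fragments never reaches {IJ}, so F → IJ cannot be enforced without a join — not preserved.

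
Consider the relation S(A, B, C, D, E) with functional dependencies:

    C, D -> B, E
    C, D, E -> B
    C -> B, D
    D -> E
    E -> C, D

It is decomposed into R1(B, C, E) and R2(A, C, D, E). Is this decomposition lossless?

Common attributes: R1 ∩ R2 = {C, E}.
Closure of {C, E}: C → B, D applies, adding B, D. So (C, E)⁺ = {B, C, D, E}.
This closure contains every attribute of R1, so R1 ∩ R2 → R1. The join is lossless.

Yes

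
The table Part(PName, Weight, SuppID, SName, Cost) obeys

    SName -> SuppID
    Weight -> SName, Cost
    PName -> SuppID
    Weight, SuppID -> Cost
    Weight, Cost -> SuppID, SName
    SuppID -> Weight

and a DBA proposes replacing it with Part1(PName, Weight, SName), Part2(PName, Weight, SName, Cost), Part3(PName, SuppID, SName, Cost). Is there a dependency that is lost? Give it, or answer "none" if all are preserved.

SName → SuppID lies within Part3.
Weight → SName, Cost lies within Part2.
PName → SuppID lies within Part3.
Weight, SuppID → Cost: restricted closure across fragments reaches Cost.
Weight, Cost → SuppID, SName: restricted closure across fragments reaches SuppID, SName.
SuppID → Weight: restricted closure across fragments reaches Weight.
Every dependency is enforceable on the fragments, so the decomposition is dependency-preserving.

none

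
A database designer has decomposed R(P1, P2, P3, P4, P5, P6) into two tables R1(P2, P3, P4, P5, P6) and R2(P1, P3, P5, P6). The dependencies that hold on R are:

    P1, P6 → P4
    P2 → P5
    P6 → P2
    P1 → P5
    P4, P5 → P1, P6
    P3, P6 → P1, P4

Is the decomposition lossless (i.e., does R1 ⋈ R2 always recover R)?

Common attributes: R1 ∩ R2 = {P3, P5, P6}.
Closure of {P3, P5, P6}: P6 → P2 applies, adding P2; P3, P6 → P1, P4 applies, adding P1, P4. So (P3, P5, P6)⁺ = {P1, P2, P3, P4, P5, P6}.
This closure contains every attribute of R1, so R1 ∩ R2 → R1. The join is lossless.

Yes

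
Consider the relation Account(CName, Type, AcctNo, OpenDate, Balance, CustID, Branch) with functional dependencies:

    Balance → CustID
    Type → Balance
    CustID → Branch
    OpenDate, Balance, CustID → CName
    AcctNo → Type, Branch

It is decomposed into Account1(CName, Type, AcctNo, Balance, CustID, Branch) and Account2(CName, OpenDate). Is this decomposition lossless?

Common attributes: Account1 ∩ Account2 = {CName}.
No dependency enlarges {CName}, so (CName)⁺ = {CName}.
The closure contains neither all of Account1 = {CName, Type, AcctNo, Balance, CustID, Branch} nor all of Account2 = {CName, OpenDate}, so the common attributes are not a superkey of either fragment. The join is lossy.

No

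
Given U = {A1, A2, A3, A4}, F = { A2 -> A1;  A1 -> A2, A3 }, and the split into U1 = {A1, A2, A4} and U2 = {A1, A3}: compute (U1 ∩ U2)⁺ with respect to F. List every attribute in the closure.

U1 ∩ U2 = {A1}.
A1 → A2, A3 applies, adding A2, A3
Closure: {A1, A2, A3}.

A1, A2, A3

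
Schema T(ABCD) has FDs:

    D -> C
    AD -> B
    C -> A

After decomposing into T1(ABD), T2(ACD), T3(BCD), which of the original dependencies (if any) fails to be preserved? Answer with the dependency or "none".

D → C lies within T2.
AD → B lies within T1.
C → A lies within T2.
Every dependency is enforceable on the fragments, so the decomposition is dependency-preserving.

none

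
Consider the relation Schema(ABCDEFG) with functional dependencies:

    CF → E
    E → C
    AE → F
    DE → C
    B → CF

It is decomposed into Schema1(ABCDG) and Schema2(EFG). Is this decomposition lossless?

Common attributes: Schema1 ∩ Schema2 = {G}.
No dependency enlarges {G}, so (G)⁺ = {G}.
The closure contains neither all of Schema1 = {ABCDG} nor all of Schema2 = {EFG}, so the common attributes are not a superkey of either fragment. The join is lossy.

No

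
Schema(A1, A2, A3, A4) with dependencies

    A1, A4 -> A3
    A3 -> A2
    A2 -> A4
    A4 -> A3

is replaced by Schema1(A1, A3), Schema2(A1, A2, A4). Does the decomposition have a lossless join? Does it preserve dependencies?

lossy and not dependency-preserving

Lossless test: (A1)⁺ = {A1}, which is a superkey of neither fragment — lossy.
Dependency preservation: the restricted closure of {A1, A4} across the fragments never reaches {A3}, so A1, A4 → A3 cannot be enforced without a join — not preserved.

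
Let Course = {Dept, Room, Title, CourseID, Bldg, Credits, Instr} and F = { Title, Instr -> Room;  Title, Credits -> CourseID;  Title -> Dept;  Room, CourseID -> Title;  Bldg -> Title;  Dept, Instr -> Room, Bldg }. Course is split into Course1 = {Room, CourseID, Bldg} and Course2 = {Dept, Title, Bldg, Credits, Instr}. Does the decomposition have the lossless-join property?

No

Common attributes: Course1 ∩ Course2 = {Bldg}.
Closure of {Bldg}: Bldg → Title applies, adding Title; Title → Dept applies, adding Dept. So (Bldg)⁺ = {Dept, Title, Bldg}.
The closure contains neither all of Course1 = {Room, CourseID, Bldg} nor all of Course2 = {Dept, Title, Bldg, Credits, Instr}, so the common attributes are not a superkey of either fragment. The join is lossy.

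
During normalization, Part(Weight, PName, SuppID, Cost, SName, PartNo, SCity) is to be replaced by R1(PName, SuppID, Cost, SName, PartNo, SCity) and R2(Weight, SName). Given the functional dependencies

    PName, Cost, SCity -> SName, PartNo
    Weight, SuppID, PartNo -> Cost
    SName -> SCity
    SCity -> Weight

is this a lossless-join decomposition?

Yes

Common attributes: R1 ∩ R2 = {SName}.
Closure of {SName}: SName → SCity applies, adding SCity; SCity → Weight applies, adding Weight. So (SName)⁺ = {Weight, SName, SCity}.
This closure contains every attribute of R2, so R1 ∩ R2 → R2. The join is lossless.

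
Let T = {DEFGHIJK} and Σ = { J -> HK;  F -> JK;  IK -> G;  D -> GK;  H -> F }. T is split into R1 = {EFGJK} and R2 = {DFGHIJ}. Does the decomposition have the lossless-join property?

Common attributes: R1 ∩ R2 = {FGJ}.
Closure of {FGJ}: J → HK applies, adding HK. So (FGJ)⁺ = {FGHJK}.
The closure contains neither all of R1 = {EFGJK} nor all of R2 = {DFGHIJ}, so the common attributes are not a superkey of either fragment. The join is lossy.

No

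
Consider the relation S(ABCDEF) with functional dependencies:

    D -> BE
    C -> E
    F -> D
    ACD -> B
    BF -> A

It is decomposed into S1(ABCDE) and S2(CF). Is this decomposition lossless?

No

Common attributes: S1 ∩ S2 = {C}.
Closure of {C}: C → E applies, adding E. So (C)⁺ = {CE}.
The closure contains neither all of S1 = {ABCDE} nor all of S2 = {CF}, so the common attributes are not a superkey of either fragment. The join is lossy.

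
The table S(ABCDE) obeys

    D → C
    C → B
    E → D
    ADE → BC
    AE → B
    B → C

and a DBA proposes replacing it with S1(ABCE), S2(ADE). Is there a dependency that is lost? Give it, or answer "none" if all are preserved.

D → C

Check D → C: no single fragment contains all of {CD}, and the restricted closure of {D} across the fragments never reaches {C}.
C → B is preserved.
E → D is preserved.
ADE → BC is preserved.
AE → B is preserved.
B → C is preserved.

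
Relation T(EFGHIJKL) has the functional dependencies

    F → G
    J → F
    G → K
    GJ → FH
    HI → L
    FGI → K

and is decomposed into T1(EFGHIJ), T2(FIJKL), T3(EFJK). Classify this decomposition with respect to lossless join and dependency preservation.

lossless but not dependency-preserving

Lossless test (chase): Rows 1 and 2 agree on F; apply F→G and equate their G entries. Rows 1 and 3 agree on F; apply F→G and equate their G entries. Rows 1 and 2 agree on G; apply G→K and equate their K entries. Rows 1 and 2 agree on GJ; apply GJ→FH and equate their FH entries. Rows 1 and 3 agree on GJ; apply GJ→FH and equate their FH entries. Rows 1 and 2 agree on HI; apply HI→L and equate their L entries. Row 1 is now all distinguished symbols — the join is lossless.
Dependency preservation: the restricted closure of {G} across the fragments never reaches {K}, so G → K cannot be enforced without a join — not preserved.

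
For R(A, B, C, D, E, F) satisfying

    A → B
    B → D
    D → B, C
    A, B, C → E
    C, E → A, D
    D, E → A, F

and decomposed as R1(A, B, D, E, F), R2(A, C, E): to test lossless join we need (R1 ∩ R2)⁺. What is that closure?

R1 ∩ R2 = {A, E}.
A → B applies, adding B
B → D applies, adding D
D → B, C applies, adding C
D, E → A, F applies, adding F
Closure: {A, B, C, D, E, F}.

A, B, C, D, E, F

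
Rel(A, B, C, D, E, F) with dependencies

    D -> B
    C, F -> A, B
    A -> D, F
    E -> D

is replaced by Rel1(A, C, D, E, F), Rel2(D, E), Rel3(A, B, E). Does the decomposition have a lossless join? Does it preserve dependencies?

Lossless test (chase): Rows 1 and 2 agree on D; apply D→B and equate their B entries. Rows 1 and 3 agree on A; apply A→D, F and equate their D, F entries. Rows 1 and 3 agree on D; apply D→B and equate their B entries. Row 1 is now all distinguished symbols — the join is lossless.
Dependency preservation: the restricted closure of {D} across the fragments never reaches {B}, so D → B cannot be enforced without a join — not preserved.

lossless but not dependency-preserving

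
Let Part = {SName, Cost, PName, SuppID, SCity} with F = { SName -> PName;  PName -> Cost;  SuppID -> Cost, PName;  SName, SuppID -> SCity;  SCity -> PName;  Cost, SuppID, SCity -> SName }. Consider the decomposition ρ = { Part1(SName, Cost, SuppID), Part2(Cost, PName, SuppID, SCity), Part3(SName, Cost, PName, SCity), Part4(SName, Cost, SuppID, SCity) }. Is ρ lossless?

Yes

Chase test. Columns are SName, Cost, PName, SuppID, SCity; row i has aⱼ where attribute j ∈ Parti, else bᵢⱼ.
Initial tableau (one row per fragment):
  row 1: a1 a2 b13 a4 b15
  row 2: b21 a2 a3 a4 a5
  row 3: a1 a2 a3 b34 a5
  row 4: a1 a2 b43 a4 a5
Rows 1 and 3 agree on SName; apply SName→PName and equate their PName entries.
Rows 1 and 4 agree on SName; apply SName→PName and equate their PName entries.
Rows 1 and 4 agree on SName, SuppID; apply SName, SuppID→SCity and equate their SCity entries.
Rows 1 and 2 agree on Cost, SuppID, SCity; apply Cost, SuppID, SCity→SName and equate their SName entries.
Row 1 is now all distinguished symbols — the join is lossless.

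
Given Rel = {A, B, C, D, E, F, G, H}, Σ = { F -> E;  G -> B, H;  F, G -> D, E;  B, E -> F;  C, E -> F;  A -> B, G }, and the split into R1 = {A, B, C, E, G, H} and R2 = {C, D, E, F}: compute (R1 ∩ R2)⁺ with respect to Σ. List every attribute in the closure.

C, E, F

R1 ∩ R2 = {C, E}.
C, E → F applies, adding F
Closure: {C, E, F}.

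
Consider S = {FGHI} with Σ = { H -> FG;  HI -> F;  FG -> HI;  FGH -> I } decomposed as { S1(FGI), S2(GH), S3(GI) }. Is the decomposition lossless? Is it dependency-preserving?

Lossless test (chase): applying each FD to every pair of rows produces no changes in the tableau, so no row becomes fully distinguished — the join is lossy.
Dependency preservation: the restricted closure of {H} across the fragments never reaches {FG}, so H → FG cannot be enforced without a join — not preserved.

lossy and not dependency-preserving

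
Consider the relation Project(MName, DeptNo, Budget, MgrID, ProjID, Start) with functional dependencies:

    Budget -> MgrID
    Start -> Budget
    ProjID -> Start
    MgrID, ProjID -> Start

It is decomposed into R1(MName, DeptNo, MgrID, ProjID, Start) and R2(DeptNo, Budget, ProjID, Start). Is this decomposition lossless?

Yes

Common attributes: R1 ∩ R2 = {DeptNo, ProjID, Start}.
Closure of {DeptNo, ProjID, Start}: Start → Budget applies, adding Budget; Budget → MgrID applies, adding MgrID. So (DeptNo, ProjID, Start)⁺ = {DeptNo, Budget, MgrID, ProjID, Start}.
This closure contains every attribute of R2, so R1 ∩ R2 → R2. The join is lossless.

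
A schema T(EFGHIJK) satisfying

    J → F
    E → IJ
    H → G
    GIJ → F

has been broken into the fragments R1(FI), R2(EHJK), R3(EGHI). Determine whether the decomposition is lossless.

Chase test. Columns are EFGHIJK; row i has aⱼ where attribute j ∈ Ri, else bᵢⱼ.
Initial tableau (one row per fragment):
  row 1: b11 a2 b13 b14 a5 b16 b17
  row 2: a1 b22 b23 a4 b25 a6 a7
  row 3: a1 b32 a3 a4 a5 b36 b37
Rows 2 and 3 agree on E; apply E→IJ and equate their IJ entries.
Rows 2 and 3 agree on H; apply H→G and equate their G entries.
Rows 2 and 3 agree on GIJ; apply GIJ→F and equate their F entries.
No row becomes fully distinguished — the join is lossy.

No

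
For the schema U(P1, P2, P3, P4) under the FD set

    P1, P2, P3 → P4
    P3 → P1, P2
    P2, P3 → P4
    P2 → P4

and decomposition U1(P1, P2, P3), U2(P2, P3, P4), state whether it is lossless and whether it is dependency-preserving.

Lossless test: (P2, P3)⁺ = {P1, P2, P3, P4}, which contains all of one fragment — lossless.
Dependency preservation: P1, P2, P3 → P4 is not contained in any single fragment, but the restricted closure of its left-hand side across the fragments still reaches the right-hand side; the remaining FDs each lie inside some fragment. All dependencies are preserved.

lossless and dependency-preserving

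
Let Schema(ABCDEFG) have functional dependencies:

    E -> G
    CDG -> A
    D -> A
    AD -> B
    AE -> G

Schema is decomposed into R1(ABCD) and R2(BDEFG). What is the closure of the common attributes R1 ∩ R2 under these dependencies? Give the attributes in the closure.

R1 ∩ R2 = {BD}.
D → A applies, adding A
Closure: {ABD}.

ABD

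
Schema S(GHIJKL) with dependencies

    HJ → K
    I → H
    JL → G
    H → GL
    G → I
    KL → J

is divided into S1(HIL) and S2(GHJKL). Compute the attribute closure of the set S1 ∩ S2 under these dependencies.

S1 ∩ S2 = {HL}.
H → GL applies, adding G
G → I applies, adding I
Closure: {GHIL}.

GHIL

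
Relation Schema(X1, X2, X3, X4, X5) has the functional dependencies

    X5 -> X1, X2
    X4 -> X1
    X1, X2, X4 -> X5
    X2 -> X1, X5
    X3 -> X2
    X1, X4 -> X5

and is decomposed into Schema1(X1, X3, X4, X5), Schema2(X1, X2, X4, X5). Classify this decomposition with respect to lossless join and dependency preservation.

lossless and dependency-preserving

Lossless test: (X1, X4, X5)⁺ = {X1, X2, X4, X5}, which contains all of one fragment — lossless.
Dependency preservation: X3 → X2 is not contained in any single fragment, but the restricted closure of its left-hand side across the fragments still reaches the right-hand side; the remaining FDs each lie inside some fragment. All dependencies are preserved.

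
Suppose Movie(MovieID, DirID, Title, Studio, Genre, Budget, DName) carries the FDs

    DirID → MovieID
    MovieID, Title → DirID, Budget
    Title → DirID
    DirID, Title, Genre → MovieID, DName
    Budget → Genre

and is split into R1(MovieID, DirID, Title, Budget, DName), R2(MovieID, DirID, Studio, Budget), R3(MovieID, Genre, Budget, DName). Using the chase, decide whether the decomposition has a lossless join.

No

Chase test. Columns are MovieID, DirID, Title, Studio, Genre, Budget, DName; row i has aⱼ where attribute j ∈ Ri, else bᵢⱼ.
Initial tableau (one row per fragment):
  row 1: a1 a2 a3 b14 b15 a6 a7
  row 2: a1 a2 b23 a4 b25 a6 b27
  row 3: a1 b32 b33 b34 a5 a6 a7
Rows 1 and 2 agree on Budget; apply Budget→Genre and equate their Genre entries.
Rows 1 and 3 agree on Budget; apply Budget→Genre and equate their Genre entries.
No row becomes fully distinguished — the join is lossy.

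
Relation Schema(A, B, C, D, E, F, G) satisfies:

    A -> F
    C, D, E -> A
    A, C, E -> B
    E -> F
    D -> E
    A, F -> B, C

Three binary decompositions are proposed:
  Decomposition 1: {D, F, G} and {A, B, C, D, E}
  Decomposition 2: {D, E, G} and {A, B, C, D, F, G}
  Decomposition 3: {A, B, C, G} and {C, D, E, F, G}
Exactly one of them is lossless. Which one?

Decomposition 2

Decomposition 1: common = {D}, closure = {D, E, F} → lossy.
Decomposition 2: common = {D, G}, closure = {D, E, F, G} → lossless.
Decomposition 3: common = {C, G}, closure = {C, G} → lossy.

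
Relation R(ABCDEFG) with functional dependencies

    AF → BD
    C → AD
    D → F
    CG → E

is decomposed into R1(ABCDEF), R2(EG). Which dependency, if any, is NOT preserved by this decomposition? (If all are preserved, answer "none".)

Check CG → E: no single fragment contains all of {CEG}, and the restricted closure of {CG} across the fragments never reaches {E}.
AF → BD is preserved.
C → AD is preserved.
D → F is preserved.

CG → E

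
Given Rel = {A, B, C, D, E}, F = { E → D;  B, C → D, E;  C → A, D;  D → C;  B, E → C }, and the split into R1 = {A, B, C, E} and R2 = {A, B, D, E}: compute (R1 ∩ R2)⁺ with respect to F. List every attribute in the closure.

A, B, C, D, E

R1 ∩ R2 = {A, B, E}.
E → D applies, adding D
D → C applies, adding C
Closure: {A, B, C, D, E}.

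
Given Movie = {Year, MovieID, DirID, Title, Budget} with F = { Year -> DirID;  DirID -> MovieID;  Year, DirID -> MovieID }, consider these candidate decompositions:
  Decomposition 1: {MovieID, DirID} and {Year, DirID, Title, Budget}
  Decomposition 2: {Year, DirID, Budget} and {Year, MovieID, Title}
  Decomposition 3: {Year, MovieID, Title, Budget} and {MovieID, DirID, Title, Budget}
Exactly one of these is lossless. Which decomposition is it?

Decomposition 1

Decomposition 1: common = {DirID}, closure = {MovieID, DirID} → lossless.
Decomposition 2: common = {Year}, closure = {Year, MovieID, DirID} → lossy.
Decomposition 3: common = {MovieID, Title, Budget}, closure = {MovieID, Title, Budget} → lossy.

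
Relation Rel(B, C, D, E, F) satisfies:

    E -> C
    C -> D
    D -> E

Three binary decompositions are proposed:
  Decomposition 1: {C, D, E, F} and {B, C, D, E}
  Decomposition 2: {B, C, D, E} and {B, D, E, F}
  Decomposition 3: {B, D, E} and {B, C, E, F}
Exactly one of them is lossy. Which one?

Decomposition 1: common = {C, D, E}, closure = {C, D, E} → lossy.
Decomposition 2: common = {B, D, E}, closure = {B, C, D, E} → lossless.
Decomposition 3: common = {B, E}, closure = {B, C, D, E} → lossless.

Decomposition 1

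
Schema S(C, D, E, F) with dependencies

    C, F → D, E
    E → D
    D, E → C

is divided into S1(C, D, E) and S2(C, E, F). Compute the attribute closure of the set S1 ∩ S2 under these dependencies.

C, D, E

S1 ∩ S2 = {C, E}.
E → D applies, adding D
Closure: {C, D, E}.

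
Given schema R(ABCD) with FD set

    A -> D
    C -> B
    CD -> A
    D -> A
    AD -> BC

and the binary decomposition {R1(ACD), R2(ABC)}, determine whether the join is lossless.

Yes

Common attributes: R1 ∩ R2 = {AC}.
Closure of {AC}: A → D applies, adding D; C → B applies, adding B. So (AC)⁺ = {ABCD}.
This closure contains every attribute of R1, so R1 ∩ R2 → R1. The join is lossless.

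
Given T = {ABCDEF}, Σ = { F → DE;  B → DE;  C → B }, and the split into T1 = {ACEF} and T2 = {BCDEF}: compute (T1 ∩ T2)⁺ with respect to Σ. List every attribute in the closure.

T1 ∩ T2 = {CEF}.
F → DE applies, adding D
C → B applies, adding B
Closure: {BCDEF}.

BCDEF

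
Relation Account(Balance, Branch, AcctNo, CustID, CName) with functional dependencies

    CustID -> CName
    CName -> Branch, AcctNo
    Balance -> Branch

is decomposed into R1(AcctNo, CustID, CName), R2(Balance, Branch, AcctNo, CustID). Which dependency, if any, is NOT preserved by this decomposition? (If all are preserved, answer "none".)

CName -> Branch, AcctNo

Check CName → Branch, AcctNo: no single fragment contains all of {Branch, AcctNo, CName}, and the restricted closure of {CName} across the fragments never reaches {Branch, AcctNo}.
CustID → CName is preserved.
Balance → Branch is preserved.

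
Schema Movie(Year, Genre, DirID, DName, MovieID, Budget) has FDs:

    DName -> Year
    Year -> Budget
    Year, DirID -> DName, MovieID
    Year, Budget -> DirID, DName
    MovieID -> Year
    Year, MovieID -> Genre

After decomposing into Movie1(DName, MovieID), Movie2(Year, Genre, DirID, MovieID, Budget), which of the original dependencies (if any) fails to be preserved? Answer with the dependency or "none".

DName → Year: restricted closure across fragments reaches Year.
Year → Budget lies within Movie2.
Year, DirID → DName, MovieID: restricted closure across fragments reaches DName, MovieID.
Year, Budget → DirID, DName: restricted closure across fragments reaches DirID, DName.
MovieID → Year lies within Movie2.
Year, MovieID → Genre lies within Movie2.
Every dependency is enforceable on the fragments, so the decomposition is dependency-preserving.

none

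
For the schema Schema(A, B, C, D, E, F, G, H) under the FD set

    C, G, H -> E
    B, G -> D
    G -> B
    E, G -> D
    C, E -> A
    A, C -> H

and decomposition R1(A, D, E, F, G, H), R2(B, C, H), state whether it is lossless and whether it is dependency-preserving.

lossy and not dependency-preserving

Lossless test: (H)⁺ = {H}, which is a superkey of neither fragment — lossy.
Dependency preservation: the restricted closure of {C, G, H} across the fragments never reaches {E}, so C, G, H → E cannot be enforced without a join — not preserved.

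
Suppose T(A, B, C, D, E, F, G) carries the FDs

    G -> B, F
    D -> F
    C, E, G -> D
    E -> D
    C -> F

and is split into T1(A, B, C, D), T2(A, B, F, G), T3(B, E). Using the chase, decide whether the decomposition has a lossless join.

Chase test. Columns are A, B, C, D, E, F, G; row i has aⱼ where attribute j ∈ Ti, else bᵢⱼ.
Initial tableau (one row per fragment):
  row 1: a1 a2 a3 a4 b15 b16 b17
  row 2: a1 a2 b23 b24 b25 a6 a7
  row 3: b31 a2 b33 b34 a5 b36 b37
No row becomes fully distinguished — the join is lossy.

No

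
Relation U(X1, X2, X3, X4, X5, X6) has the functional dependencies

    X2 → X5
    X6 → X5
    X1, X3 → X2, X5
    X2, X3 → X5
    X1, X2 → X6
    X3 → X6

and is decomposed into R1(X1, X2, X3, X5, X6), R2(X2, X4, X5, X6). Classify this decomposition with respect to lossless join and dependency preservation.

Lossless test: (X2, X5, X6)⁺ = {X2, X5, X6}, which is a superkey of neither fragment — lossy.
Dependency preservation: every FD's attributes lie within a single fragment, so each can be enforced locally — preserved.

lossy but dependency-preserving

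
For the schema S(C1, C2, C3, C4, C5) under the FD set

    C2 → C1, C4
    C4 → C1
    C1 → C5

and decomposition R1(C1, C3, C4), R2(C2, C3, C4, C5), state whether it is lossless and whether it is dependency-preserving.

Lossless test: (C3, C4)⁺ = {C1, C3, C4, C5}, which contains all of one fragment — lossless.
Dependency preservation: the restricted closure of {C1} across the fragments never reaches {C5}, so C1 → C5 cannot be enforced without a join — not preserved.

lossless but not dependency-preserving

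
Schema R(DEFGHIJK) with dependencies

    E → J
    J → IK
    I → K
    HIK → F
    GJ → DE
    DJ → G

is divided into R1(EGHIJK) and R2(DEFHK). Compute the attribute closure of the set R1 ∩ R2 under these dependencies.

EFHIJK

R1 ∩ R2 = {EHK}.
E → J applies, adding J
J → IK applies, adding I
HIK → F applies, adding F
Closure: {EFHIJK}.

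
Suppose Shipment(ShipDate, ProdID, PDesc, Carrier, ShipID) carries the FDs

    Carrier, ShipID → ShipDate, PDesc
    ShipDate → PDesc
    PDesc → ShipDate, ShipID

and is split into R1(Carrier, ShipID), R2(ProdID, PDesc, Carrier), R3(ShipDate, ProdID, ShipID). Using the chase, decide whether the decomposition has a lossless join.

No

Chase test. Columns are ShipDate, ProdID, PDesc, Carrier, ShipID; row i has aⱼ where attribute j ∈ Ri, else bᵢⱼ.
Initial tableau (one row per fragment):
  row 1: b11 b12 b13 a4 a5
  row 2: b21 a2 a3 a4 b25
  row 3: a1 a2 b33 b34 a5
No row becomes fully distinguished — the join is lossy.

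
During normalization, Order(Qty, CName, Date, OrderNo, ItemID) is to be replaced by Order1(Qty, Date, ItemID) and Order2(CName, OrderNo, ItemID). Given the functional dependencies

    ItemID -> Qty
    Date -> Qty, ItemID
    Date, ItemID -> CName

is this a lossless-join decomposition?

No

Common attributes: Order1 ∩ Order2 = {ItemID}.
Closure of {ItemID}: ItemID → Qty applies, adding Qty. So (ItemID)⁺ = {Qty, ItemID}.
The closure contains neither all of Order1 = {Qty, Date, ItemID} nor all of Order2 = {CName, OrderNo, ItemID}, so the common attributes are not a superkey of either fragment. The join is lossy.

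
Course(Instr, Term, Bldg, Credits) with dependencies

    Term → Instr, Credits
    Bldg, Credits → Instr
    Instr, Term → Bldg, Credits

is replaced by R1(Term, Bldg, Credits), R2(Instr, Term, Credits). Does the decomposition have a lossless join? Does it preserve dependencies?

Lossless test: (Term, Credits)⁺ = {Instr, Term, Bldg, Credits}, which contains all of one fragment — lossless.
Dependency preservation: the restricted closure of {Bldg, Credits} across the fragments never reaches {Instr}, so Bldg, Credits → Instr cannot be enforced without a join — not preserved.

lossless but not dependency-preserving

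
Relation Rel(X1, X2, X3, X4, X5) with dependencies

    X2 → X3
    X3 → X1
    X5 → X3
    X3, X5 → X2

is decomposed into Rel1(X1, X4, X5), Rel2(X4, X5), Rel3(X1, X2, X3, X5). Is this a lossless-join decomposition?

Yes

Chase test. Columns are X1, X2, X3, X4, X5; row i has aⱼ where attribute j ∈ Reli, else bᵢⱼ.
Initial tableau (one row per fragment):
  row 1: a1 b12 b13 a4 a5
  row 2: b21 b22 b23 a4 a5
  row 3: a1 a2 a3 b34 a5
Rows 1 and 2 agree on X5; apply X5→X3 and equate their X3 entries.
Rows 1 and 3 agree on X5; apply X5→X3 and equate their X3 entries.
Rows 1 and 2 agree on X3, X5; apply X3, X5→X2 and equate their X2 entries.
Rows 1 and 3 agree on X3, X5; apply X3, X5→X2 and equate their X2 entries.
Rows 1 and 2 agree on X3; apply X3→X1 and equate their X1 entries.
Row 1 is now all distinguished symbols — the join is lossless.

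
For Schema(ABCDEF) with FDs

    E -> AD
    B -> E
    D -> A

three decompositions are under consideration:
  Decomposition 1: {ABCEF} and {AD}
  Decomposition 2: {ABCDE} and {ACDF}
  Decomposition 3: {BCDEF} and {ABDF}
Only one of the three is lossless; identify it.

Decomposition 1: common = {A}, closure = {A} → lossy.
Decomposition 2: common = {ACD}, closure = {ACD} → lossy.
Decomposition 3: common = {BDF}, closure = {ABDEF} → lossless.

Decomposition 3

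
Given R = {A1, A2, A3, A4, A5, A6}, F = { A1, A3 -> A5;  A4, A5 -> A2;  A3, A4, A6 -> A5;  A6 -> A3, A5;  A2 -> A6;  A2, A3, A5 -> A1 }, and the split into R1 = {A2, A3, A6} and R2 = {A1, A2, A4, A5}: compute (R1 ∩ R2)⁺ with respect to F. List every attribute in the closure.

A1, A2, A3, A5, A6

R1 ∩ R2 = {A2}.
A2 → A6 applies, adding A6
A6 → A3, A5 applies, adding A3, A5
A2, A3, A5 → A1 applies, adding A1
Closure: {A1, A2, A3, A5, A6}.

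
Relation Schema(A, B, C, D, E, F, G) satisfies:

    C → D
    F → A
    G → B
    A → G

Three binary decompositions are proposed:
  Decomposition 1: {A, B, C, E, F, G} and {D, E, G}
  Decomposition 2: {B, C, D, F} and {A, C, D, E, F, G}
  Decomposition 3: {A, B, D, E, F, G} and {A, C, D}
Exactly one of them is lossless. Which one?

Decomposition 1: common = {E, G}, closure = {B, E, G} → lossy.
Decomposition 2: common = {C, D, F}, closure = {A, B, C, D, F, G} → lossless.
Decomposition 3: common = {A, D}, closure = {A, B, D, G} → lossy.

Decomposition 2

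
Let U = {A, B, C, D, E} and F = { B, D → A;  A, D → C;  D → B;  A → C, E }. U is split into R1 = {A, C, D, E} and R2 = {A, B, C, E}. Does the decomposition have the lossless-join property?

No

Common attributes: R1 ∩ R2 = {A, C, E}.
No dependency enlarges {A, C, E}, so (A, C, E)⁺ = {A, C, E}.
The closure contains neither all of R1 = {A, C, D, E} nor all of R2 = {A, B, C, E}, so the common attributes are not a superkey of either fragment. The join is lossy.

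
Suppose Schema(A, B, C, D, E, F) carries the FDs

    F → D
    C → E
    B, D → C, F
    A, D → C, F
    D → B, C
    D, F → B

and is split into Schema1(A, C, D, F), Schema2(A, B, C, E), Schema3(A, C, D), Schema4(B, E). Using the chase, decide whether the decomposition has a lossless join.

Chase test. Columns are A, B, C, D, E, F; row i has aⱼ where attribute j ∈ Schemai, else bᵢⱼ.
Initial tableau (one row per fragment):
  row 1: a1 b12 a3 a4 b15 a6
  row 2: a1 a2 a3 b24 a5 b26
  row 3: a1 b32 a3 a4 b35 b36
  row 4: b41 a2 b43 b44 a5 b46
Rows 1 and 2 agree on C; apply C→E and equate their E entries.
Rows 1 and 3 agree on C; apply C→E and equate their E entries.
Rows 1 and 3 agree on A, D; apply A, D→C, F and equate their C, F entries.
Rows 1 and 3 agree on D; apply D→B, C and equate their B, C entries.
No row becomes fully distinguished — the join is lossy.

No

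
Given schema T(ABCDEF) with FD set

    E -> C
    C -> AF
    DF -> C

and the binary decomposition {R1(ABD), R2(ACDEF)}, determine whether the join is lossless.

No

Common attributes: R1 ∩ R2 = {AD}.
No dependency enlarges {AD}, so (AD)⁺ = {AD}.
The closure contains neither all of R1 = {ABD} nor all of R2 = {ACDEF}, so the common attributes are not a superkey of either fragment. The join is lossy.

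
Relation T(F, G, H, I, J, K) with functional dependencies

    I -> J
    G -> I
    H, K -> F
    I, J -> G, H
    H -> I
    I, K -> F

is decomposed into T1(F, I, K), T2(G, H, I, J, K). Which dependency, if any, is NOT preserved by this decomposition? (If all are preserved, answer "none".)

none

I → J lies within T2.
G → I lies within T2.
H, K → F: restricted closure across fragments reaches F.
I, J → G, H lies within T2.
H → I lies within T2.
I, K → F lies within T1.
Every dependency is enforceable on the fragments, so the decomposition is dependency-preserving.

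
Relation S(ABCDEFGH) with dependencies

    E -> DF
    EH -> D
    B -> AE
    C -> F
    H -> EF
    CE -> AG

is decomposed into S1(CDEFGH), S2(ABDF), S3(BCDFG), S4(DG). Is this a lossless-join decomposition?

No

Chase test. Columns are ABCDEFGH; row i has aⱼ where attribute j ∈ Si, else bᵢⱼ.
Initial tableau (one row per fragment):
  row 1: b11 b12 a3 a4 a5 a6 a7 a8
  row 2: a1 a2 b23 a4 b25 a6 b27 b28
  row 3: b31 a2 a3 a4 b35 a6 a7 b38
  row 4: b41 b42 b43 a4 b45 b46 a7 b48
Rows 2 and 3 agree on B; apply B→AE and equate their AE entries.
No row becomes fully distinguished — the join is lossy.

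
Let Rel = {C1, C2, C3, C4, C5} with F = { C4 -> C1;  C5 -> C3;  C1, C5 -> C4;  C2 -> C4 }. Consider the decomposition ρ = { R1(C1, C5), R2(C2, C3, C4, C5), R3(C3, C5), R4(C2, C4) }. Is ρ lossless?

No

Chase test. Columns are C1, C2, C3, C4, C5; row i has aⱼ where attribute j ∈ Ri, else bᵢⱼ.
Initial tableau (one row per fragment):
  row 1: a1 b12 b13 b14 a5
  row 2: b21 a2 a3 a4 a5
  row 3: b31 b32 a3 b34 a5
  row 4: b41 a2 b43 a4 b45
Rows 2 and 4 agree on C4; apply C4→C1 and equate their C1 entries.
Rows 1 and 2 agree on C5; apply C5→C3 and equate their C3 entries.
No row becomes fully distinguished — the join is lossy.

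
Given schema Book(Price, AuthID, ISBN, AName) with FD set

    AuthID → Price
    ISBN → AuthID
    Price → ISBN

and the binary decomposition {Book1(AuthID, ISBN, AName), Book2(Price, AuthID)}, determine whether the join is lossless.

Yes

Common attributes: Book1 ∩ Book2 = {AuthID}.
Closure of {AuthID}: AuthID → Price applies, adding Price; Price → ISBN applies, adding ISBN. So (AuthID)⁺ = {Price, AuthID, ISBN}.
This closure contains every attribute of Book2, so Book1 ∩ Book2 → Book2. The join is lossless.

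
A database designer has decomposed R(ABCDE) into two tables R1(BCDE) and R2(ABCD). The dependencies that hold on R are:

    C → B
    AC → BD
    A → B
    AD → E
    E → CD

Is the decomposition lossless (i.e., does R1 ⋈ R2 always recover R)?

No

Common attributes: R1 ∩ R2 = {BCD}.
No dependency enlarges {BCD}, so (BCD)⁺ = {BCD}.
The closure contains neither all of R1 = {BCDE} nor all of R2 = {ABCD}, so the common attributes are not a superkey of either fragment. The join is lossy.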